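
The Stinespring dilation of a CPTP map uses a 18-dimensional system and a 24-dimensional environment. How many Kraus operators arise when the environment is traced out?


Tracing out the environment in an orthonormal basis {|i>_E} gives Kraus operators K_i = <i|_E U |0>_E.
Number of Kraus operators = dim(H_env) = d_env
= 24

24


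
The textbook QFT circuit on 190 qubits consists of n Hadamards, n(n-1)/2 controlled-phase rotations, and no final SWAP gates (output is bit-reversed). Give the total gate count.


Hadamard gates: 190
Controlled rotations: n*(n-1)/2 = 190*189/2 = 17955
SWAP gates: 0 (omitted)
Total = 190 + 17955
= 18145

18145


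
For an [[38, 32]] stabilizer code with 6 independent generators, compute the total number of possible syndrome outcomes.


Each stabilizer generator gives a binary (+1 or -1) measurement outcome.
With 6 independent generators:
Total syndromes = 2^6
= 64

64


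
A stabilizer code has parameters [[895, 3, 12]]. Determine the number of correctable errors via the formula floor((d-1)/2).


Code parameters: [[895, 3, 12]], distance d = 12.
Number of correctable errors = floor((d-1)/2)
= floor((12 - 1)/2)
= floor(11/2)
= 5

5


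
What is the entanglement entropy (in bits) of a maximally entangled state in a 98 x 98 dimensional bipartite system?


For a maximally entangled state in d x d:
S = log2(d) = log2(98)
= 6.6147

6.6147


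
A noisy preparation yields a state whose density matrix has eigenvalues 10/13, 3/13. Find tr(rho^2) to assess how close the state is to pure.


tr(rho^2) = sum of eigenvalues squared
= (10/13)^2 + (3/13)^2
= (100 + 9) / 169
= 109/169
= 0.6450

0.6450


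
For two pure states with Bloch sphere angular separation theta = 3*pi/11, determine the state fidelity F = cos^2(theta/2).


For states separated by angle theta on Bloch sphere:
F = cos^2(theta/2)
theta = 3*pi/11 = 0.8568
theta/2 = 0.4284
cos(theta/2) = 0.9096
F = 0.8274

0.8274


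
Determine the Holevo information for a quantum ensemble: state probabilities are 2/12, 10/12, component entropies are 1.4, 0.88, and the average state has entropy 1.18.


chi = S(rho) - sum_i p_i * S(rho_i)
Weighted entropy = 2/12 * 1.4 + 10/12 * 0.88
= 0.9667
chi = 1.18 - 0.9667
= 0.2133

0.2133


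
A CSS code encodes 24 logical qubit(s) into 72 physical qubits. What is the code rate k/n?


Code rate R = k/n
= 24/72
= 0.3333

0.3333


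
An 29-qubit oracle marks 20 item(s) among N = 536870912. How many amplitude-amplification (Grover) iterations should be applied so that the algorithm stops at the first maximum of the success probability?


After j Grover iterations the success probability is P(j) = sin^2((2j+1)*theta), where sin(theta) = sqrt(k/N).
N = 2^29 = 536870912, k = 20
sin(theta) = sqrt(k/N) = 0.0001930101111
theta = arcsin(sqrt(k/N)) = 0.0001930101123 rad
P(j) reaches its first maximum when (2j+1)*theta is as close as possible to pi/2, i.e. j = round(pi/(4*theta) - 1/2).
pi/(4*theta) - 1/2 = 4068.7073
(For comparison, the common estimate pi/4 * sqrt(N/k) = 4069.2074; the exact maximiser is used here.)
Optimal iterations = 4069

4069


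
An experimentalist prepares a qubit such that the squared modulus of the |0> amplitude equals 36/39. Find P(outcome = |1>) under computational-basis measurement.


|alpha|^2 = 36/39 = 0.9231
|beta|^2 = 1 - 36/39 = 3/39 = 0.0769
P(|1>) = |beta|^2 = 0.0769

0.0769


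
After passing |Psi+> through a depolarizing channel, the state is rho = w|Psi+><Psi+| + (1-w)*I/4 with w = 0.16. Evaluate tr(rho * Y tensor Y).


|Psi+> = (|01> + |10>)/sqrt(2)
For the pure Bell state, <Y_A Y_B> = +1 (Bell-state Pauli correlator).
The maximally-mixed part I/4 has tr(I/4 * P tensor P) = 0 for any traceless Pauli P.
So <Y_A Y_B>_rho = w * (+1) + (1 - w) * 0
= 0.16 * (+1)
= 0.1600

0.1600


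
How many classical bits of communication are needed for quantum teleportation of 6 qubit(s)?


Quantum teleportation requires 2 classical bits per qubit teleported.
6 qubit(s) -> 2 * 6 = 12 classical bits

12


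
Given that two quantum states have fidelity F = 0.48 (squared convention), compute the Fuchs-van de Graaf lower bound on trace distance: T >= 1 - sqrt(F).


Fuchs-van de Graaf (squared-fidelity convention): 1 - sqrt(F) <= T <= sqrt(1 - F).
Lower bound: T >= 1 - sqrt(F)
sqrt(F) = sqrt(0.48) = 0.6928
T >= 1 - 0.6928
T >= 0.3072

0.3072


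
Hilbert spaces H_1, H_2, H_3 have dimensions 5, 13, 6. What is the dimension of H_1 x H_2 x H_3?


dim(H_1 x H_2 x H_3) = 5 * 13 * 6
= 65 * 6
= 390

390


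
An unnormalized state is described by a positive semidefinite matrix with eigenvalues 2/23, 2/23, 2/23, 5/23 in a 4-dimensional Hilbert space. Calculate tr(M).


tr(M) = sum of eigenvalues
= 2/23 + 2/23 + 2/23 + 5/23
= 11/23
= 0.4783

0.4783


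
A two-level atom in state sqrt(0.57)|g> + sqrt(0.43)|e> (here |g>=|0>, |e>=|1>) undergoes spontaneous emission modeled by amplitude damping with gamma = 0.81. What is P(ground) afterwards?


For amplitude damping with parameter gamma on state sqrt(a)|0> + sqrt(b)|1>:
alpha^2 = 0.57, beta^2 = 0.43
P(|0>) = alpha^2 + gamma * beta^2
= 0.57 + 0.81 * 0.43
= 0.57 + 0.3483
= 0.9183

0.9183


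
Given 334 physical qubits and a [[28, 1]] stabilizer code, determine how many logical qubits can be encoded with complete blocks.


Each code block uses 28 physical qubits for 1 logical qubit(s).
Number of complete blocks = floor(334 / 28) = 11
Logical qubits = 11 * 1
= 11

11


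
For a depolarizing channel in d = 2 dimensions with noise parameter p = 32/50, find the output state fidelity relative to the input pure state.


F = (1-p) + p/d
= (1 - 0.6400) + 0.6400/2
= 0.3600 + 0.3200
= 0.6800

0.6800


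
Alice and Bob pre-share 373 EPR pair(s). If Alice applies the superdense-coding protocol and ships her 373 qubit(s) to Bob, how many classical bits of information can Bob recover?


Superdense coding allows 2 classical bits per shared entangled pair.
373 pair(s) -> 2 * 373 = 746 classical bits

746


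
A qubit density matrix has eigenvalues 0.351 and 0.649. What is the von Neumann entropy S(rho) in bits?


S = -p*log2(p) - (1-p)*log2(1-p)
p = 0.3510, 1-p = 0.6490
= -0.3510 * log2(0.3510) - 0.6490 * log2(0.6490)
= -(-0.5302) - (-0.4048)
= 0.9350

0.9350


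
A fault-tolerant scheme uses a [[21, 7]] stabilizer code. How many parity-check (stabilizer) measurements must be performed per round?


For an [[n,k]] stabilizer code:
Number of stabilizer generators = n - k
= 21 - 7
= 14

14


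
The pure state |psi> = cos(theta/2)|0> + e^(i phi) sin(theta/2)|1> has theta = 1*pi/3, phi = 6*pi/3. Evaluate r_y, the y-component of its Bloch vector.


theta = 1.0472, phi = 6.2832
r_y = sin(theta)*sin(phi) = 0.8660 * 0.0000
r_y = 0.0000

0.0000


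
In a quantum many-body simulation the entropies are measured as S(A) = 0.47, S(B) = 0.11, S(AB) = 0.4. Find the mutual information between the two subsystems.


I(A:B) = S(A) + S(B) - S(AB)
= 0.47 + 0.11 - 0.4
= 0.1800

0.1800


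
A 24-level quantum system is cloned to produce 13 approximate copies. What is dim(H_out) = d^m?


Output space = H^(tensor 13) where dim(H) = 24
dim = 24^13
= 576 (after 2 factors)
= 13824 (after 3 factors)
= 331776 (after 4 factors)
= 7962624 (after 5 factors)
= 191102976 (after 6 factors)
= 4586471424 (after 7 factors)
= 110075314176 (after 8 factors)
= 2641807540224 (after 9 factors)
= 63403380965376 (after 10 factors)
= 1521681143169024 (after 11 factors)
= 36520347436056576 (after 12 factors)
= 876488338465357824 (after 13 factors)
= 876488338465357824

876488338465357824


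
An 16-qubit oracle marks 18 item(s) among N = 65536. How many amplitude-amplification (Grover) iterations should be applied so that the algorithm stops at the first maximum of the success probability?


After j Grover iterations the success probability is P(j) = sin^2((2j+1)*theta), where sin(theta) = sqrt(k/N).
N = 2^16 = 65536, k = 18
sin(theta) = sqrt(k/N) = 0.01657281518
theta = arcsin(sqrt(k/N)) = 0.01657357392 rad
P(j) reaches its first maximum when (2j+1)*theta is as close as possible to pi/2, i.e. j = round(pi/(4*theta) - 1/2).
pi/(4*theta) - 1/2 = 46.8886
(For comparison, the common estimate pi/4 * sqrt(N/k) = 47.3908; the exact maximiser is used here.)
Optimal iterations = 47

47


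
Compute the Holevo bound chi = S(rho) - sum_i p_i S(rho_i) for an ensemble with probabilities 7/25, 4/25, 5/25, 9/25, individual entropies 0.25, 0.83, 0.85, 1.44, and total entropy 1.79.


chi = S(rho) - sum_i p_i * S(rho_i)
Weighted entropy = 7/25 * 0.25 + 4/25 * 0.83 + 5/25 * 0.85 + 9/25 * 1.44
= 0.8912
chi = 1.79 - 0.8912
= 0.8988

0.8988


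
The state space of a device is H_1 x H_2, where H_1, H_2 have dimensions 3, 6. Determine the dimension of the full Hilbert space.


dim(H_1 x H_2) = 3 * 6
= 18

18


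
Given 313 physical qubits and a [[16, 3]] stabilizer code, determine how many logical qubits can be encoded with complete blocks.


Each code block uses 16 physical qubits for 3 logical qubit(s).
Number of complete blocks = floor(313 / 16) = 19
Logical qubits = 19 * 3
= 57

57


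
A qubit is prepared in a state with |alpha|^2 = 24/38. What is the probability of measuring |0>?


|alpha|^2 = 24/38 = 0.6316
|beta|^2 = 1 - 24/38 = 14/38 = 0.3684
P(|0>) = |alpha|^2 = 0.6316

0.6316


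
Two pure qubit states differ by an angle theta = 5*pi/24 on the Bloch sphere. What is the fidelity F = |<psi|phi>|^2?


For states separated by angle theta on Bloch sphere:
F = cos^2(theta/2)
theta = 5*pi/24 = 0.6545
theta/2 = 0.3272
cos(theta/2) = 0.9469
F = 0.8967

0.8967


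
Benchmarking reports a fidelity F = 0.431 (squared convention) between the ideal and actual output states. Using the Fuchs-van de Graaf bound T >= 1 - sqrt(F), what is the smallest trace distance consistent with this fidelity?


Fuchs-van de Graaf (squared-fidelity convention): 1 - sqrt(F) <= T <= sqrt(1 - F).
Lower bound: T >= 1 - sqrt(F)
sqrt(F) = sqrt(0.431) = 0.6565
T >= 1 - 0.6565
T >= 0.3435

0.3435


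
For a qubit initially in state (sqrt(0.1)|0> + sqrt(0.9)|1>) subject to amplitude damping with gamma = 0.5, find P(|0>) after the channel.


For amplitude damping with parameter gamma on state sqrt(a)|0> + sqrt(b)|1>:
alpha^2 = 0.1, beta^2 = 0.9
P(|0>) = alpha^2 + gamma * beta^2
= 0.1 + 0.5 * 0.9
= 0.1 + 0.4500
= 0.5500

0.5500


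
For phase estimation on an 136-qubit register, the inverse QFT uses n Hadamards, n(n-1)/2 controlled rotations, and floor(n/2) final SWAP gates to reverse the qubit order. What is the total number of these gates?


Hadamard gates: 136
Controlled rotations: n*(n-1)/2 = 136*135/2 = 9180
SWAP gates: floor(n/2) = floor(136/2) = 68
Total = 136 + 9180 + 68
= 9384

9384


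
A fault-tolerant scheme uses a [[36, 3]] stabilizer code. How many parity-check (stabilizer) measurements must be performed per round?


For an [[n,k]] stabilizer code:
Number of stabilizer generators = n - k
= 36 - 3
= 33

33


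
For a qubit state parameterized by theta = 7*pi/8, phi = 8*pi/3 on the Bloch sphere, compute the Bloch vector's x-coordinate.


theta = 2.7489, phi = 8.3776
r_x = sin(theta)*cos(phi) = 0.3827 * -0.5000
r_x = -0.1913

-0.1913


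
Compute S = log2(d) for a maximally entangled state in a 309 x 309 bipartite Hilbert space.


For a maximally entangled state in d x d:
S = log2(d) = log2(309)
= 8.2715

8.2715


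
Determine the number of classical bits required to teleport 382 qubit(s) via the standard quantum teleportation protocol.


Quantum teleportation requires 2 classical bits per qubit teleported.
382 qubit(s) -> 2 * 382 = 764 classical bits

764


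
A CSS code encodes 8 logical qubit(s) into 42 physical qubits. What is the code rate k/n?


Code rate R = k/n
= 8/42
= 0.1905

0.1905


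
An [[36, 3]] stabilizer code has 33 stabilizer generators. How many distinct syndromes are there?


Each stabilizer generator gives a binary (+1 or -1) measurement outcome.
With 33 independent generators:
Total syndromes = 2^33
= 8589934592

8589934592


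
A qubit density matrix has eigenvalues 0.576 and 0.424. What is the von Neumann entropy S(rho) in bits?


S = -p*log2(p) - (1-p)*log2(1-p)
p = 0.5760, 1-p = 0.4240
= -0.5760 * log2(0.5760) - 0.4240 * log2(0.4240)
= -(-0.4584) - (-0.5249)
= 0.9833

0.9833


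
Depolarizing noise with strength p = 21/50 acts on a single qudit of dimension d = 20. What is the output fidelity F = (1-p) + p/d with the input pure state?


F = (1-p) + p/d
= (1 - 0.4200) + 0.4200/20
= 0.5800 + 0.0210
= 0.6010

0.6010


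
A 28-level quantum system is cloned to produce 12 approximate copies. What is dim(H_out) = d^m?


Output space = H^(tensor 12) where dim(H) = 28
dim = 28^12
= 784 (after 2 factors)
= 21952 (after 3 factors)
= 614656 (after 4 factors)
= 17210368 (after 5 factors)
= 481890304 (after 6 factors)
= 13492928512 (after 7 factors)
= 377801998336 (after 8 factors)
= 10578455953408 (after 9 factors)
= 296196766695424 (after 10 factors)
= 8293509467471872 (after 11 factors)
= 232218265089212416 (after 12 factors)
= 232218265089212416

232218265089212416


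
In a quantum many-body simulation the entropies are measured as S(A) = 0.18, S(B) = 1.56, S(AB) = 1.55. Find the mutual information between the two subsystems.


I(A:B) = S(A) + S(B) - S(AB)
= 0.18 + 1.56 - 1.55
= 0.1900

0.1900


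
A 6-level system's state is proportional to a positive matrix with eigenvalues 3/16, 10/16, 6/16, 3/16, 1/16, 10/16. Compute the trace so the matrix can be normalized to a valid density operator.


tr(M) = sum of eigenvalues
= 3/16 + 10/16 + 6/16 + 3/16 + 1/16 + 10/16
= 33/16
= 2.0625

2.0625


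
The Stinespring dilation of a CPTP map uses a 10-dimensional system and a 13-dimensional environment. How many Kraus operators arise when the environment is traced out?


Tracing out the environment in an orthonormal basis {|i>_E} gives Kraus operators K_i = <i|_E U |0>_E.
Number of Kraus operators = dim(H_env) = d_env
= 13

13


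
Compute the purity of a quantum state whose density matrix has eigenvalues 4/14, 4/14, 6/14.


tr(rho^2) = sum of eigenvalues squared
= (4/14)^2 + (4/14)^2 + (6/14)^2
= (16 + 16 + 36) / 196
= 68/196
= 0.3469

0.3469


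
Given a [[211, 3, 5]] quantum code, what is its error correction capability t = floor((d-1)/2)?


Code parameters: [[211, 3, 5]], distance d = 5.
Number of correctable errors = floor((d-1)/2)
= floor((5 - 1)/2)
= floor(4/2)
= 2

2


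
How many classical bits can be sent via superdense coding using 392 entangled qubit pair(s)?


Superdense coding allows 2 classical bits per shared entangled pair.
392 pair(s) -> 2 * 392 = 784 classical bits

784


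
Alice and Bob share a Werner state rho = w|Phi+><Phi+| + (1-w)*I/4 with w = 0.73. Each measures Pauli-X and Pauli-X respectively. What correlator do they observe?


|Phi+> = (|00> + |11>)/sqrt(2)
For the pure Bell state, <X_A X_B> = +1 (Bell-state Pauli correlator).
The maximally-mixed part I/4 has tr(I/4 * P tensor P) = 0 for any traceless Pauli P.
So <X_A X_B>_rho = w * (+1) + (1 - w) * 0
= 0.73 * (+1)
= 0.7300

0.7300


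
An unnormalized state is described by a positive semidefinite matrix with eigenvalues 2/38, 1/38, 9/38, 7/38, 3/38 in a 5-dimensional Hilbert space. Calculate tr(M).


tr(M) = sum of eigenvalues
= 2/38 + 1/38 + 9/38 + 7/38 + 3/38
= 22/38
= 0.5789

0.5789


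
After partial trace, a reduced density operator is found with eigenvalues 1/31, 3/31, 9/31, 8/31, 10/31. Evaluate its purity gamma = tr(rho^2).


tr(rho^2) = sum of eigenvalues squared
= (1/31)^2 + (3/31)^2 + (9/31)^2 + (8/31)^2 + (10/31)^2
= (1 + 9 + 81 + 64 + 100) / 961
= 255/961
= 0.2653

0.2653


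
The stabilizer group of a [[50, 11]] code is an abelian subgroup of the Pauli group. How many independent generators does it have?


For an [[n,k]] stabilizer code:
Number of stabilizer generators = n - k
= 50 - 11
= 39

39


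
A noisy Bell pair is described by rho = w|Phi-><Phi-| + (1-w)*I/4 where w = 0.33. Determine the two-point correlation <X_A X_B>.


|Phi-> = (|00> - |11>)/sqrt(2)
For the pure Bell state, <X_A X_B> = -1 (Bell-state Pauli correlator).
The maximally-mixed part I/4 has tr(I/4 * P tensor P) = 0 for any traceless Pauli P.
So <X_A X_B>_rho = w * (-1) + (1 - w) * 0
= 0.33 * (-1)
= -0.3300

-0.3300


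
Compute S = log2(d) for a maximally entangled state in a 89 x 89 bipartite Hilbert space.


For a maximally entangled state in d x d:
S = log2(d) = log2(89)
= 6.4757

6.4757


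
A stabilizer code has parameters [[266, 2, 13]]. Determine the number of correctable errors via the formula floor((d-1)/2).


Code parameters: [[266, 2, 13]], distance d = 13.
Number of correctable errors = floor((d-1)/2)
= floor((13 - 1)/2)
= floor(12/2)
= 6

6


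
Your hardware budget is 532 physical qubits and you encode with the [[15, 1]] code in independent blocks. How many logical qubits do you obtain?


Each code block uses 15 physical qubits for 1 logical qubit(s).
Number of complete blocks = floor(532 / 15) = 35
Logical qubits = 35 * 1
= 35

35


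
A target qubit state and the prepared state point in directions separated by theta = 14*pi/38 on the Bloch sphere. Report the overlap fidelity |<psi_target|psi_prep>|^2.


For states separated by angle theta on Bloch sphere:
F = cos^2(theta/2)
theta = 14*pi/38 = 1.1574
theta/2 = 0.5787
cos(theta/2) = 0.8372
F = 0.7008

0.7008


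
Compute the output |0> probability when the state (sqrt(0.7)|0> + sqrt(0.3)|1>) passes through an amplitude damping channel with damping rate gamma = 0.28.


For amplitude damping with parameter gamma on state sqrt(a)|0> + sqrt(b)|1>:
alpha^2 = 0.7, beta^2 = 0.3
P(|0>) = alpha^2 + gamma * beta^2
= 0.7 + 0.28 * 0.3
= 0.7 + 0.0840
= 0.7840

0.7840


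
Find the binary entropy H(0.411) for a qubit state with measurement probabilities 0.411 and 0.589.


S = -p*log2(p) - (1-p)*log2(1-p)
p = 0.4110, 1-p = 0.5890
= -0.4110 * log2(0.4110) - 0.5890 * log2(0.5890)
= -(-0.5272) - (-0.4498)
= 0.9770

0.9770


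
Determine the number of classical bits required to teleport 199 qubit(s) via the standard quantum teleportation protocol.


Quantum teleportation requires 2 classical bits per qubit teleported.
199 qubit(s) -> 2 * 199 = 398 classical bits

398


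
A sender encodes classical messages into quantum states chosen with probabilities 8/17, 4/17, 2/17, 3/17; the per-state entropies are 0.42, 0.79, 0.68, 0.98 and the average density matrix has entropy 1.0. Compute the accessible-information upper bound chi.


chi = S(rho) - sum_i p_i * S(rho_i)
Weighted entropy = 8/17 * 0.42 + 4/17 * 0.79 + 2/17 * 0.68 + 3/17 * 0.98
= 0.6365
chi = 1.0 - 0.6365
= 0.3635

0.3635


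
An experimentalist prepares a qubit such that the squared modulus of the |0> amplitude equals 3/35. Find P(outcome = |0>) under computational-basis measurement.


|alpha|^2 = 3/35 = 0.0857
|beta|^2 = 1 - 3/35 = 32/35 = 0.9143
P(|0>) = |alpha|^2 = 0.0857

0.0857


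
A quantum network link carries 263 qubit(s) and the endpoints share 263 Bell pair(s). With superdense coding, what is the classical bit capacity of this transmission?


Superdense coding allows 2 classical bits per shared entangled pair.
263 pair(s) -> 2 * 263 = 526 classical bits

526


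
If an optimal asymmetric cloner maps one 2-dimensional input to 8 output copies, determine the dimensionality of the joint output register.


Output space = H^(tensor 8) where dim(H) = 2
dim = 2^8
= 4 (after 2 factors)
= 8 (after 3 factors)
= 16 (after 4 factors)
= 32 (after 5 factors)
= 64 (after 6 factors)
= 128 (after 7 factors)
= 256 (after 8 factors)
= 256

256


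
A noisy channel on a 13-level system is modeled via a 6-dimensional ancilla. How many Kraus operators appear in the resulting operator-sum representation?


Tracing out the environment in an orthonormal basis {|i>_E} gives Kraus operators K_i = <i|_E U |0>_E.
Number of Kraus operators = dim(H_env) = d_env
= 6

6


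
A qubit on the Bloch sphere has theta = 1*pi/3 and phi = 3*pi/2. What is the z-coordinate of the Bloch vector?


theta = 1.0472, phi = 4.7124
r_z = cos(theta) = 0.5000

0.5000


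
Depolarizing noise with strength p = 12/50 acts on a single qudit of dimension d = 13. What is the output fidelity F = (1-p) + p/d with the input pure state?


F = (1-p) + p/d
= (1 - 0.2400) + 0.2400/13
= 0.7600 + 0.0185
= 0.7785

0.7785


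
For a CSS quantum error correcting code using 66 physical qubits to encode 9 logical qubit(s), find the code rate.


Code rate R = k/n
= 9/66
= 0.1364

0.1364


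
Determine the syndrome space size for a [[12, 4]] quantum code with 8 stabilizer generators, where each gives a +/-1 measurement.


Each stabilizer generator gives a binary (+1 or -1) measurement outcome.
With 8 independent generators:
Total syndromes = 2^8
= 256

256


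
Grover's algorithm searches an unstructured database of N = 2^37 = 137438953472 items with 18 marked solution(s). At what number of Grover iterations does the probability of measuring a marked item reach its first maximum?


After j Grover iterations the success probability is P(j) = sin^2((2j+1)*theta), where sin(theta) = sqrt(k/N).
N = 2^37 = 137438953472, k = 18
sin(theta) = sqrt(k/N) = 1.14440918e-05
theta = arcsin(sqrt(k/N)) = 1.14440918e-05 rad
P(j) reaches its first maximum when (2j+1)*theta is as close as possible to pi/2, i.e. j = round(pi/(4*theta) - 1/2).
pi/(4*theta) - 1/2 = 68628.6387
(For comparison, the common estimate pi/4 * sqrt(N/k) = 68629.1387; the exact maximiser is used here.)
Optimal iterations = 68629

68629


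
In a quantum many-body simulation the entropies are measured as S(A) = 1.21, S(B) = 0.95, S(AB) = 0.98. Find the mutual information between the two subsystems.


I(A:B) = S(A) + S(B) - S(AB)
= 1.21 + 0.95 - 0.98
= 1.1800

1.1800


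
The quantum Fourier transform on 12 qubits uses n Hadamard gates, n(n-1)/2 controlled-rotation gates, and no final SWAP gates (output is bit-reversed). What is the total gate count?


Hadamard gates: 12
Controlled rotations: n*(n-1)/2 = 12*11/2 = 66
SWAP gates: 0 (omitted)
Total = 12 + 66
= 78

78


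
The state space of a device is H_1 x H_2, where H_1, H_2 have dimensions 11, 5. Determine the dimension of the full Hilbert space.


dim(H_1 x H_2) = 11 * 5
= 55

55


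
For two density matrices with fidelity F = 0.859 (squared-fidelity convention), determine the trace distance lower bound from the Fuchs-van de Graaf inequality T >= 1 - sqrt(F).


Fuchs-van de Graaf (squared-fidelity convention): 1 - sqrt(F) <= T <= sqrt(1 - F).
Lower bound: T >= 1 - sqrt(F)
sqrt(F) = sqrt(0.859) = 0.9268
T >= 1 - 0.9268
T >= 0.0732

0.0732


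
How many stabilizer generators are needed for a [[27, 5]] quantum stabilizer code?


For an [[n,k]] stabilizer code:
Number of stabilizer generators = n - k
= 27 - 5
= 22

22


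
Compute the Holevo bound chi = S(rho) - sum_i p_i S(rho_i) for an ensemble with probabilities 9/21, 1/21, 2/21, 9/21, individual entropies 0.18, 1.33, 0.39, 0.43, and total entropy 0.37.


chi = S(rho) - sum_i p_i * S(rho_i)
Weighted entropy = 9/21 * 0.18 + 1/21 * 1.33 + 2/21 * 0.39 + 9/21 * 0.43
= 0.3619
chi = 0.37 - 0.3619
= 0.0081

0.0081


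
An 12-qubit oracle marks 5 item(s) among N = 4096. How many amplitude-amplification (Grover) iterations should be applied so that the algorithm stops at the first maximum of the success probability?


After j Grover iterations the success probability is P(j) = sin^2((2j+1)*theta), where sin(theta) = sqrt(k/N).
N = 2^12 = 4096, k = 5
sin(theta) = sqrt(k/N) = 0.03493856215
theta = arcsin(sqrt(k/N)) = 0.03494567432 rad
P(j) reaches its first maximum when (2j+1)*theta is as close as possible to pi/2, i.e. j = round(pi/(4*theta) - 1/2).
pi/(4*theta) - 1/2 = 21.9748
(For comparison, the common estimate pi/4 * sqrt(N/k) = 22.4794; the exact maximiser is used here.)
Optimal iterations = 22

22


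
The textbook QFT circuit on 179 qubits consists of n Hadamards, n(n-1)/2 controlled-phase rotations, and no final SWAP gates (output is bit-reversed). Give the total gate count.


Hadamard gates: 179
Controlled rotations: n*(n-1)/2 = 179*178/2 = 15931
SWAP gates: 0 (omitted)
Total = 179 + 15931
= 16110

16110


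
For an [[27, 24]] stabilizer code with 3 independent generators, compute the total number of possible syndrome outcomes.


Each stabilizer generator gives a binary (+1 or -1) measurement outcome.
With 3 independent generators:
Total syndromes = 2^3
= 8

8


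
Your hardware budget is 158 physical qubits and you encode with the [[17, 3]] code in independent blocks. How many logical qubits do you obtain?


Each code block uses 17 physical qubits for 3 logical qubit(s).
Number of complete blocks = floor(158 / 17) = 9
Logical qubits = 9 * 3
= 27

27


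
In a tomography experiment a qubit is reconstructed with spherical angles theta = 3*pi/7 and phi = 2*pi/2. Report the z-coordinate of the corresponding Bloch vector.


theta = 1.3464, phi = 3.1416
r_z = cos(theta) = 0.2225

0.2225


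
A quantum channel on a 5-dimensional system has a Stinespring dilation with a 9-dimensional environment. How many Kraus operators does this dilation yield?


Tracing out the environment in an orthonormal basis {|i>_E} gives Kraus operators K_i = <i|_E U |0>_E.
Number of Kraus operators = dim(H_env) = d_env
= 9

9


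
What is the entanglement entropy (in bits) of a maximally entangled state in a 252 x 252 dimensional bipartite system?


For a maximally entangled state in d x d:
S = log2(d) = log2(252)
= 7.9773

7.9773


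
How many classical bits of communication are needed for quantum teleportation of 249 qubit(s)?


Quantum teleportation requires 2 classical bits per qubit teleported.
249 qubit(s) -> 2 * 249 = 498 classical bits

498


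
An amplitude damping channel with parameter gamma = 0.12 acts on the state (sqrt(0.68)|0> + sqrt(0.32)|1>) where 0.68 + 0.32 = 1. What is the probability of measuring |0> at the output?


For amplitude damping with parameter gamma on state sqrt(a)|0> + sqrt(b)|1>:
alpha^2 = 0.68, beta^2 = 0.32
P(|0>) = alpha^2 + gamma * beta^2
= 0.68 + 0.12 * 0.32
= 0.68 + 0.0384
= 0.7184

0.7184


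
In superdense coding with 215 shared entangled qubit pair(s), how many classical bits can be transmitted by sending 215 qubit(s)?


Superdense coding allows 2 classical bits per shared entangled pair.
215 pair(s) -> 2 * 215 = 430 classical bits

430


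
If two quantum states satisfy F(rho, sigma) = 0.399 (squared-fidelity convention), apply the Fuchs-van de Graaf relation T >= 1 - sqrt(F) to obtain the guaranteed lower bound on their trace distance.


Fuchs-van de Graaf (squared-fidelity convention): 1 - sqrt(F) <= T <= sqrt(1 - F).
Lower bound: T >= 1 - sqrt(F)
sqrt(F) = sqrt(0.399) = 0.6317
T >= 1 - 0.6317
T >= 0.3683

0.3683


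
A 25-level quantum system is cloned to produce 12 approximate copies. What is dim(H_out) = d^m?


Output space = H^(tensor 12) where dim(H) = 25
dim = 25^12
= 625 (after 2 factors)
= 15625 (after 3 factors)
= 390625 (after 4 factors)
= 9765625 (after 5 factors)
= 244140625 (after 6 factors)
= 6103515625 (after 7 factors)
= 152587890625 (after 8 factors)
= 3814697265625 (after 9 factors)
= 95367431640625 (after 10 factors)
= 2384185791015625 (after 11 factors)
= 59604644775390625 (after 12 factors)
= 59604644775390625

59604644775390625


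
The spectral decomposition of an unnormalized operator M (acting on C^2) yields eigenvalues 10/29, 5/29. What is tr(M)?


tr(M) = sum of eigenvalues
= 10/29 + 5/29
= 15/29
= 0.5172

0.5172


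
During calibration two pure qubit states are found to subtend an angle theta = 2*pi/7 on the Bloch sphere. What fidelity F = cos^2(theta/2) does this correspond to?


For states separated by angle theta on Bloch sphere:
F = cos^2(theta/2)
theta = 2*pi/7 = 0.8976
theta/2 = 0.4488
cos(theta/2) = 0.9010
F = 0.8117

0.8117


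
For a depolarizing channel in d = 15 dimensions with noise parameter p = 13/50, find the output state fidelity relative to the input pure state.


F = (1-p) + p/d
= (1 - 0.2600) + 0.2600/15
= 0.7400 + 0.0173
= 0.7573

0.7573


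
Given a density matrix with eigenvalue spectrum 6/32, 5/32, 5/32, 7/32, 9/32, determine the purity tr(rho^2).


tr(rho^2) = sum of eigenvalues squared
= (6/32)^2 + (5/32)^2 + (5/32)^2 + (7/32)^2 + (9/32)^2
= (36 + 25 + 25 + 49 + 81) / 1024
= 216/1024
= 0.2109

0.2109


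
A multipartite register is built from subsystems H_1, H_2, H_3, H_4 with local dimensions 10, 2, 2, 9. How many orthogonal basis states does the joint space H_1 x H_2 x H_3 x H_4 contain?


dim(H_1 x H_2 x H_3 x H_4) = 10 * 2 * 2 * 9
= 20 * 2 * 9
= 40 * 9
= 360

360


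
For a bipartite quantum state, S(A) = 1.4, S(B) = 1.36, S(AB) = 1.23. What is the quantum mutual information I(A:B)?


I(A:B) = S(A) + S(B) - S(AB)
= 1.4 + 1.36 - 1.23
= 1.5300

1.5300


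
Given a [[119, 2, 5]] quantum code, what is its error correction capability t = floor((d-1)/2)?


Code parameters: [[119, 2, 5]], distance d = 5.
Number of correctable errors = floor((d-1)/2)
= floor((5 - 1)/2)
= floor(4/2)
= 2

2


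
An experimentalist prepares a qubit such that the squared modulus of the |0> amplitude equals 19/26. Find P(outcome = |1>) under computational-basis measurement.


|alpha|^2 = 19/26 = 0.7308
|beta|^2 = 1 - 19/26 = 7/26 = 0.2692
P(|1>) = |beta|^2 = 0.2692

0.2692


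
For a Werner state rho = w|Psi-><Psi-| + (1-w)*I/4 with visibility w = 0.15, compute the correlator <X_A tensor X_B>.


|Psi-> = (|01> - |10>)/sqrt(2)
For the pure Bell state, <X_A X_B> = -1 (Bell-state Pauli correlator).
The maximally-mixed part I/4 has tr(I/4 * P tensor P) = 0 for any traceless Pauli P.
So <X_A X_B>_rho = w * (-1) + (1 - w) * 0
= 0.15 * (-1)
= -0.1500

-0.1500


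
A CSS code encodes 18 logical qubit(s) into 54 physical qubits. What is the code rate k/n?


Code rate R = k/n
= 18/54
= 0.3333

0.3333


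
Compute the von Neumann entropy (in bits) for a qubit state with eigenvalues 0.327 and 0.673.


S = -p*log2(p) - (1-p)*log2(1-p)
p = 0.3270, 1-p = 0.6730
= -0.3270 * log2(0.3270) - 0.6730 * log2(0.6730)
= -(-0.5273) - (-0.3845)
= 0.9118

0.9118


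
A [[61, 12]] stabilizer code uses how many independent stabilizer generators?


For an [[n,k]] stabilizer code:
Number of stabilizer generators = n - k
= 61 - 12
= 49

49


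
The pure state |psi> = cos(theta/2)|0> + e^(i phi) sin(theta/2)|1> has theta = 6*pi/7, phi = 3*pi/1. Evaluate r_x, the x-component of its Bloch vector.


theta = 2.6928, phi = 9.4248
r_x = sin(theta)*cos(phi) = 0.4339 * -1.0000
r_x = -0.4339

-0.4339


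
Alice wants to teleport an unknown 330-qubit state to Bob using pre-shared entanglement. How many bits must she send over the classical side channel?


Quantum teleportation requires 2 classical bits per qubit teleported.
330 qubit(s) -> 2 * 330 = 660 classical bits

660


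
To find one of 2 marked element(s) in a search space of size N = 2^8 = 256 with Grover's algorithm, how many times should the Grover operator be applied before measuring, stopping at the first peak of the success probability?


After j Grover iterations the success probability is P(j) = sin^2((2j+1)*theta), where sin(theta) = sqrt(k/N).
N = 2^8 = 256, k = 2
sin(theta) = sqrt(k/N) = 0.08838834765
theta = arcsin(sqrt(k/N)) = 0.08850384314 rad
P(j) reaches its first maximum when (2j+1)*theta is as close as possible to pi/2, i.e. j = round(pi/(4*theta) - 1/2).
pi/(4*theta) - 1/2 = 8.3742
(For comparison, the common estimate pi/4 * sqrt(N/k) = 8.8858; the exact maximiser is used here.)
Optimal iterations = 8

8


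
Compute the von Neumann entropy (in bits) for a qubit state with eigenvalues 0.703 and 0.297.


S = -p*log2(p) - (1-p)*log2(1-p)
p = 0.7030, 1-p = 0.2970
= -0.7030 * log2(0.7030) - 0.2970 * log2(0.2970)
= -(-0.3574) - (-0.5202)
= 0.8776

0.8776


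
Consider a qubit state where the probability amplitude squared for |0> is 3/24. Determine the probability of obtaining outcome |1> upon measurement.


|alpha|^2 = 3/24 = 0.1250
|beta|^2 = 1 - 3/24 = 21/24 = 0.8750
P(|1>) = |beta|^2 = 0.8750

0.8750


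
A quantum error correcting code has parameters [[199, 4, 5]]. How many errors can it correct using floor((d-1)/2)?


Code parameters: [[199, 4, 5]], distance d = 5.
Number of correctable errors = floor((d-1)/2)
= floor((5 - 1)/2)
= floor(4/2)
= 2

2


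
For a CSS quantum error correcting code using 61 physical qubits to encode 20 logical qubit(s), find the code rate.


Code rate R = k/n
= 20/61
= 0.3279

0.3279


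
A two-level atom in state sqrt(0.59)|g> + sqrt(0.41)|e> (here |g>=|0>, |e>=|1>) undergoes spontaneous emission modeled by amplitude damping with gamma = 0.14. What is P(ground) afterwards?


For amplitude damping with parameter gamma on state sqrt(a)|0> + sqrt(b)|1>:
alpha^2 = 0.59, beta^2 = 0.41
P(|0>) = alpha^2 + gamma * beta^2
= 0.59 + 0.14 * 0.41
= 0.59 + 0.0574
= 0.6474

0.6474


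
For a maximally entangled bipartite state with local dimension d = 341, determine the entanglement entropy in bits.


For a maximally entangled state in d x d:
S = log2(d) = log2(341)
= 8.4136

8.4136


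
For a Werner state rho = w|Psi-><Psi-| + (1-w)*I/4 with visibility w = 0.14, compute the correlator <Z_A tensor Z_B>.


|Psi-> = (|01> - |10>)/sqrt(2)
For the pure Bell state, <Z_A Z_B> = -1 (Bell-state Pauli correlator).
The maximally-mixed part I/4 has tr(I/4 * P tensor P) = 0 for any traceless Pauli P.
So <Z_A Z_B>_rho = w * (-1) + (1 - w) * 0
= 0.14 * (-1)
= -0.1400

-0.1400


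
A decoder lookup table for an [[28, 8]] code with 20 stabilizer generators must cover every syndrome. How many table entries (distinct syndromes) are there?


Each stabilizer generator gives a binary (+1 or -1) measurement outcome.
With 20 independent generators:
Total syndromes = 2^20
= 1048576

1048576


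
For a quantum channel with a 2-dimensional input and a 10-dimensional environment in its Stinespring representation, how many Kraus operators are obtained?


Tracing out the environment in an orthonormal basis {|i>_E} gives Kraus operators K_i = <i|_E U |0>_E.
Number of Kraus operators = dim(H_env) = d_env
= 10

10


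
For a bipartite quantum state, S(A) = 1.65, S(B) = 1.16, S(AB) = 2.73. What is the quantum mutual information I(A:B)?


I(A:B) = S(A) + S(B) - S(AB)
= 1.65 + 1.16 - 2.73
= 0.0800

0.0800


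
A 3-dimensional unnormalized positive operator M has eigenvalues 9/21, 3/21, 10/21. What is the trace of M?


tr(M) = sum of eigenvalues
= 9/21 + 3/21 + 10/21
= 22/21
= 1.0476

1.0476


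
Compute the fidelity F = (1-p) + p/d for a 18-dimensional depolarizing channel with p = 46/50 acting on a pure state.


F = (1-p) + p/d
= (1 - 0.9200) + 0.9200/18
= 0.0800 + 0.0511
= 0.1311

0.1311


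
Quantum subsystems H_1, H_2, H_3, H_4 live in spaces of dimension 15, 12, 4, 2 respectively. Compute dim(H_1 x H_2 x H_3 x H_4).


dim(H_1 x H_2 x H_3 x H_4) = 15 * 12 * 4 * 2
= 180 * 4 * 2
= 720 * 2
= 1440

1440


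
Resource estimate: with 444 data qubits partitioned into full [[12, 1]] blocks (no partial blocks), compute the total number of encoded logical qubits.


Each code block uses 12 physical qubits for 1 logical qubit(s).
Number of complete blocks = floor(444 / 12) = 37
Logical qubits = 37 * 1
= 37

37


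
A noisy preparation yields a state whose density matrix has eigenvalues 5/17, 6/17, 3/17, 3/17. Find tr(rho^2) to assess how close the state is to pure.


tr(rho^2) = sum of eigenvalues squared
= (5/17)^2 + (6/17)^2 + (3/17)^2 + (3/17)^2
= (25 + 36 + 9 + 9) / 289
= 79/289
= 0.2734

0.2734


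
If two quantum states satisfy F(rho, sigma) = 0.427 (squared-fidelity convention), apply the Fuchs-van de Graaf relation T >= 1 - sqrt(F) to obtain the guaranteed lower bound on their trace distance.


Fuchs-van de Graaf (squared-fidelity convention): 1 - sqrt(F) <= T <= sqrt(1 - F).
Lower bound: T >= 1 - sqrt(F)
sqrt(F) = sqrt(0.427) = 0.6535
T >= 1 - 0.6535
T >= 0.3465

0.3465


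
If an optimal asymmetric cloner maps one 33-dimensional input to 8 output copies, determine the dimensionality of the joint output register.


Output space = H^(tensor 8) where dim(H) = 33
dim = 33^8
= 1089 (after 2 factors)
= 35937 (after 3 factors)
= 1185921 (after 4 factors)
= 39135393 (after 5 factors)
= 1291467969 (after 6 factors)
= 42618442977 (after 7 factors)
= 1406408618241 (after 8 factors)
= 1406408618241

1406408618241


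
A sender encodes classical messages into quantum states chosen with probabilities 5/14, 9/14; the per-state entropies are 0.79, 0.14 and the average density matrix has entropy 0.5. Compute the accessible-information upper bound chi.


chi = S(rho) - sum_i p_i * S(rho_i)
Weighted entropy = 5/14 * 0.79 + 9/14 * 0.14
= 0.3721
chi = 0.5 - 0.3721
= 0.1279

0.1279


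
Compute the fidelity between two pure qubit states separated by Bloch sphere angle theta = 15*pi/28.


For states separated by angle theta on Bloch sphere:
F = cos^2(theta/2)
theta = 15*pi/28 = 1.6830
theta/2 = 0.8415
cos(theta/2) = 0.6663
F = 0.4440

0.4440


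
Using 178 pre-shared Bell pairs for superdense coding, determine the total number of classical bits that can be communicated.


Superdense coding allows 2 classical bits per shared entangled pair.
178 pair(s) -> 2 * 178 = 356 classical bits

356


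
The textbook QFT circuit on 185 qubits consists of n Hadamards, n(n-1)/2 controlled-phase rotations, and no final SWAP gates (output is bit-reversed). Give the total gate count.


Hadamard gates: 185
Controlled rotations: n*(n-1)/2 = 185*184/2 = 17020
SWAP gates: 0 (omitted)
Total = 185 + 17020
= 17205

17205


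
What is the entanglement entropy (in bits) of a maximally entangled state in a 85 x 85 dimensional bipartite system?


For a maximally entangled state in d x d:
S = log2(d) = log2(85)
= 6.4094

6.4094


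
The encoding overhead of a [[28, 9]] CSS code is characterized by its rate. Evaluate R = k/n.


Code rate R = k/n
= 9/28
= 0.3214

0.3214


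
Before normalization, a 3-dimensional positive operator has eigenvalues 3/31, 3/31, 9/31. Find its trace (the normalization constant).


tr(M) = sum of eigenvalues
= 3/31 + 3/31 + 9/31
= 15/31
= 0.4839

0.4839


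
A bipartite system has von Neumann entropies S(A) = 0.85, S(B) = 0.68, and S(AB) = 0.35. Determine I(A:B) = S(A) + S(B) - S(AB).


I(A:B) = S(A) + S(B) - S(AB)
= 0.85 + 0.68 - 0.35
= 1.1800

1.1800


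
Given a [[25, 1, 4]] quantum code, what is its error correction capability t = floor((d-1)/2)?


Code parameters: [[25, 1, 4]], distance d = 4.
Number of correctable errors = floor((d-1)/2)
= floor((4 - 1)/2)
= floor(3/2)
= 1

1


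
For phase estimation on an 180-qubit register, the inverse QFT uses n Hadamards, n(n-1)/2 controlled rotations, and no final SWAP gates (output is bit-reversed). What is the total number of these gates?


Hadamard gates: 180
Controlled rotations: n*(n-1)/2 = 180*179/2 = 16110
SWAP gates: 0 (omitted)
Total = 180 + 16110
= 16290

16290


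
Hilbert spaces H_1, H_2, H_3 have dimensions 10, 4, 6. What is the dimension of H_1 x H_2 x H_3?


dim(H_1 x H_2 x H_3) = 10 * 4 * 6
= 40 * 6
= 240

240


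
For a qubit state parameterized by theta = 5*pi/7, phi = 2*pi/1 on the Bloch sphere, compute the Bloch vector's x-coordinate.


theta = 2.2440, phi = 6.2832
r_x = sin(theta)*cos(phi) = 0.7818 * 1.0000
r_x = 0.7818

0.7818


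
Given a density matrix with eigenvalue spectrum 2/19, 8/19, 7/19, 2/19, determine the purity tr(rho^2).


tr(rho^2) = sum of eigenvalues squared
= (2/19)^2 + (8/19)^2 + (7/19)^2 + (2/19)^2
= (4 + 64 + 49 + 4) / 361
= 121/361
= 0.3352

0.3352
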